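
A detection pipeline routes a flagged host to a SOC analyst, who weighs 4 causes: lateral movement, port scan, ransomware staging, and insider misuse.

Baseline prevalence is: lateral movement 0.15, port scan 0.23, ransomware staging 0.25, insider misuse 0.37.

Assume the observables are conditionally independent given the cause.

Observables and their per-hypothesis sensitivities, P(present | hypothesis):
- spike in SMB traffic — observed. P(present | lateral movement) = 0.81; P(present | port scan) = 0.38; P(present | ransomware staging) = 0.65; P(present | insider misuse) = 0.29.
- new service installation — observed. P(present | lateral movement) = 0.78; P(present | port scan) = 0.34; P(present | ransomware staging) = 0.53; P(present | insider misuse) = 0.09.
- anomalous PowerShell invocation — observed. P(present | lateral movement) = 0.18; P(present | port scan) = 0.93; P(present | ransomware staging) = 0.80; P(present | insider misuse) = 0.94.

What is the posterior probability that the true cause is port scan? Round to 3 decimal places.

For each hypothesis, the unnormalized posterior weight is prior × product of the observable likelihoods:
  lateral movement: 0.15 × 0.81 × 0.78 × 0.18 = 0.017059
  port scan: 0.23 × 0.38 × 0.34 × 0.93 = 0.027636
  ransomware staging: 0.25 × 0.65 × 0.53 × 0.80 = 0.0689
  insider misuse: 0.37 × 0.29 × 0.09 × 0.94 = 0.0090776
Marginal likelihood of the evidence = 0.12267.
P(port scan | evidence) = 0.027636 / 0.12267 ≈ 0.225.

0.225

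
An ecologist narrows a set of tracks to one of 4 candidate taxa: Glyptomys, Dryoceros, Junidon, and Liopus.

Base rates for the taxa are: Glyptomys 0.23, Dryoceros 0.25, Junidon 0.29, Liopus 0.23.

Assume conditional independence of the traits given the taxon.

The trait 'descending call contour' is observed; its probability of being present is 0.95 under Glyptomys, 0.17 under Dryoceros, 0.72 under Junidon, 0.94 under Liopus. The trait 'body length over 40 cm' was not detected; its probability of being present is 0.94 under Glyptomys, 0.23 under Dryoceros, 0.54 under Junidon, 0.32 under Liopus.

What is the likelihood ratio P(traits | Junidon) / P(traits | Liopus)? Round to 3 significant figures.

Take the product of per-trait likelihoods under each hypothesis (using 1 − P(present | H) for each absent trait), then divide.
  Junidon: 0.72 × (1 − 0.54) = 0.3312
  Liopus: 0.94 × (1 − 0.32) = 0.6392
Bayes factor = 0.3312 / 0.6392 ≈ 0.518

0.518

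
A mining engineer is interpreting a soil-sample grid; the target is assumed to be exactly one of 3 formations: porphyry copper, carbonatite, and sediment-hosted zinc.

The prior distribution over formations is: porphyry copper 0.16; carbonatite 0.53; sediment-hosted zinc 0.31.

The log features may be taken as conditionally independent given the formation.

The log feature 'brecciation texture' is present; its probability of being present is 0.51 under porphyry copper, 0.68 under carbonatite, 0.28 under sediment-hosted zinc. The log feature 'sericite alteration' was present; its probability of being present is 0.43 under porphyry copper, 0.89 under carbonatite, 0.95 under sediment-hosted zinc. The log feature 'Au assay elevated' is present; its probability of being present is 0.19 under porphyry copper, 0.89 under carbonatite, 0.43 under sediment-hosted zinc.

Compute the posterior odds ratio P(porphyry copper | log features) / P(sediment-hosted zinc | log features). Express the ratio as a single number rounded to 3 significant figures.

Unnormalized posterior weight (prior times the log feature likelihoods) for each of the two hypotheses:
  porphyry copper: 0.16 × 0.51 × 0.43 × 0.19 = 0.0066667
  sediment-hosted zinc: 0.31 × 0.28 × 0.95 × 0.43 = 0.035458
Odds(porphyry copper : sediment-hosted zinc) = 0.0066667 / 0.035458 ≈ 0.188.

0.188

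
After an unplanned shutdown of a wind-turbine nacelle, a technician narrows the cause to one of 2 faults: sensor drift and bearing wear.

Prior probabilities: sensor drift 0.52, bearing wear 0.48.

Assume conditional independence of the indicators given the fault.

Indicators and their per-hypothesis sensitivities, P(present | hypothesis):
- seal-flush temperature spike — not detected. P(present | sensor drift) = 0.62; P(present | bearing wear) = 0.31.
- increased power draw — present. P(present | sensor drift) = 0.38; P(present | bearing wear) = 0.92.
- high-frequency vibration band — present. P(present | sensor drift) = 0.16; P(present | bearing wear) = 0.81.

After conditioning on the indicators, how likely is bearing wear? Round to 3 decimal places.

Multiply each prior by the joint likelihood of the indicator pattern (using 1 − P(present | H) for each absent indicator):
  sensor drift: 0.52 × (1 − 0.62) × 0.38 × 0.16 = 0.012014
  bearing wear: 0.48 × (1 − 0.31) × 0.92 × 0.81 = 0.24681
The unnormalized weights sum to 0.25882.
P(bearing wear | evidence) = 0.24681 / 0.25882 ≈ 0.954.

0.954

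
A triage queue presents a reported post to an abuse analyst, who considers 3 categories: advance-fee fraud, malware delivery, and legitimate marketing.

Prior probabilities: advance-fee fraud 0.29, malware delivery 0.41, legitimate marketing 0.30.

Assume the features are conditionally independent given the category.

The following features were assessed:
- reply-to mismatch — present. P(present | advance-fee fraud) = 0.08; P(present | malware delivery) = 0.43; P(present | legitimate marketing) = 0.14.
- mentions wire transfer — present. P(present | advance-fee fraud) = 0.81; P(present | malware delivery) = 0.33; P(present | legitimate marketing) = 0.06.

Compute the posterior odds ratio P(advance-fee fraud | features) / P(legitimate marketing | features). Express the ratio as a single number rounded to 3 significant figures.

Posterior odds equal prior odds times the likelihood ratio; only the two competing hypotheses matter.
  advance-fee fraud: 0.29 × 0.08 × 0.81 = 0.018792
  legitimate marketing: 0.30 × 0.14 × 0.06 = 0.00252
Posterior odds = 0.018792 / 0.00252 ≈ 7.46.

7.46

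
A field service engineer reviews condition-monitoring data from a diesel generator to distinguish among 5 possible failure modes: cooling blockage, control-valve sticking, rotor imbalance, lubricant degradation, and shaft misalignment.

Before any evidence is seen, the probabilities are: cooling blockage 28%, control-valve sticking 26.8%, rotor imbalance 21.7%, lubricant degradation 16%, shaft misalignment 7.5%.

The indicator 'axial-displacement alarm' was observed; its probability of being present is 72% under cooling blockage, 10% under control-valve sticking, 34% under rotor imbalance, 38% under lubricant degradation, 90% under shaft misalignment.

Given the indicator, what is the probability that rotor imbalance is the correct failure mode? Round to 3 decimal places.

0.171

By Bayes' rule, the unnormalized weight for each hypothesis is prior × likelihood:
  cooling blockage: 0.280 × 0.72 = 0.2016
  control-valve sticking: 0.268 × 0.10 = 0.0268
  rotor imbalance: 0.217 × 0.34 = 0.07378
  lubricant degradation: 0.160 × 0.38 = 0.0608
  shaft misalignment: 0.075 × 0.90 = 0.0675
Marginal likelihood of the evidence = 0.43048.
P(rotor imbalance | evidence) = 0.07378 / 0.43048 ≈ 0.171.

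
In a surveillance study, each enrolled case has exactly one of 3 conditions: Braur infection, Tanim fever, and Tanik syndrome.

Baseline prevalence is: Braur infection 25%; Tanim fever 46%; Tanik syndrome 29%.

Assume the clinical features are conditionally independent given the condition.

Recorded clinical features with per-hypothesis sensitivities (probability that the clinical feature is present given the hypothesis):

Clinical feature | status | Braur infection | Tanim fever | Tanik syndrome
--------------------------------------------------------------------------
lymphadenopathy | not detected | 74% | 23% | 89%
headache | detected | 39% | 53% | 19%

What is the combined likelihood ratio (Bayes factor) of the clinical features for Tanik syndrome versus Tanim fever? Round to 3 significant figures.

Take the product of per-clinical feature likelihoods under each hypothesis (using 1 − P(present | H) for each absent clinical feature), then divide.
  Tanik syndrome: (1 − 0.89) × 0.19 = 0.0209
  Tanim fever: (1 − 0.23) × 0.53 = 0.4081
Bayes factor = 0.0209 / 0.4081 ≈ 0.0512

0.0512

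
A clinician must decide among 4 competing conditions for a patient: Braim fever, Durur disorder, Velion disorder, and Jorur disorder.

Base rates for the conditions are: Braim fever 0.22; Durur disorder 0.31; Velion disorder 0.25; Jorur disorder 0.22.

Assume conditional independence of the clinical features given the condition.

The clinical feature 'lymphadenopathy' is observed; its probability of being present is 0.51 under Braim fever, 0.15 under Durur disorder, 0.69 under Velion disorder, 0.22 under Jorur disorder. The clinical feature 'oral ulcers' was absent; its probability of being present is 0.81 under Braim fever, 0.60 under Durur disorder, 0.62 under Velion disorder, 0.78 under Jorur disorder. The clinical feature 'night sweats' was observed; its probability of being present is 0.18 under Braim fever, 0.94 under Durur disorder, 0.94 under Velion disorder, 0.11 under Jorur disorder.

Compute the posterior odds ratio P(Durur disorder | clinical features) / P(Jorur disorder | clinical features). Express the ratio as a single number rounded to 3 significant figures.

The normalizing constant cancels in an odds ratio, so compute prior × likelihood for the two hypotheses only (using 1 − P(present | H) for each absent clinical feature):
  Durur disorder: 0.31 × 0.15 × (1 − 0.60) × 0.94 = 0.017484
  Jorur disorder: 0.22 × 0.22 × (1 − 0.78) × 0.11 = 0.0011713
Posterior odds = 0.017484 / 0.0011713 ≈ 14.9.

14.9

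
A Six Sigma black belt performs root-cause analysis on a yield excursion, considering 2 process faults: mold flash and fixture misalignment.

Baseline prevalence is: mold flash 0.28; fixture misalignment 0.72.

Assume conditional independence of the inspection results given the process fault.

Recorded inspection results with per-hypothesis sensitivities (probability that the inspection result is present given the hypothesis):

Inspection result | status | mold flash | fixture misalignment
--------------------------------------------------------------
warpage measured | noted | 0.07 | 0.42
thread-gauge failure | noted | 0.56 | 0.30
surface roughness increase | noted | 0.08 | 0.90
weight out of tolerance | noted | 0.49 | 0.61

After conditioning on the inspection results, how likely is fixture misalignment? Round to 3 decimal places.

0.991

By Bayes' rule with conditional independence, the unnormalized weight for each hypothesis is prior × ∏ likelihoods:
  mold flash: 0.28 × 0.07 × 0.56 × 0.08 × 0.49 = 0.00043026
  fixture misalignment: 0.72 × 0.42 × 0.30 × 0.90 × 0.61 = 0.049805
The unnormalized weights sum to 0.050236.
P(fixture misalignment | evidence) = 0.049805 / 0.050236 ≈ 0.991.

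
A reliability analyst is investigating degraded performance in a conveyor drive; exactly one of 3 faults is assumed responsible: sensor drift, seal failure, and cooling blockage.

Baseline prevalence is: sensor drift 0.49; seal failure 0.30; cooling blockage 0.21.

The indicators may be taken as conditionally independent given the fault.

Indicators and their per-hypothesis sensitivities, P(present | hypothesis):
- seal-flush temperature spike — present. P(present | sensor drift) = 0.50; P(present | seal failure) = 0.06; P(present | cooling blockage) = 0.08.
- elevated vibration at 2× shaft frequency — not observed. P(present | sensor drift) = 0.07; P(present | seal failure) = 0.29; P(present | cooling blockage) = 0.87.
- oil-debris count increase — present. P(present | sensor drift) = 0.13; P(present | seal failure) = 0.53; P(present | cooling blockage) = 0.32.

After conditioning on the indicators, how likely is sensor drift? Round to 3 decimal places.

By Bayes' rule with conditional independence, the unnormalized weight for each hypothesis is prior × ∏ likelihoods (using 1 − P(present | H) for each absent indicator):
  sensor drift: 0.49 × 0.50 × (1 − 0.07) × 0.13 = 0.02962
  seal failure: 0.30 × 0.06 × (1 − 0.29) × 0.53 = 0.0067734
  cooling blockage: 0.21 × 0.08 × (1 − 0.87) × 0.32 = 0.00069888
Normalizing constant Z = 0.02962 + 0.0067734 + 0.00069888 = 0.037093.
P(sensor drift | evidence) = 0.02962 / 0.037093 ≈ 0.799.

0.799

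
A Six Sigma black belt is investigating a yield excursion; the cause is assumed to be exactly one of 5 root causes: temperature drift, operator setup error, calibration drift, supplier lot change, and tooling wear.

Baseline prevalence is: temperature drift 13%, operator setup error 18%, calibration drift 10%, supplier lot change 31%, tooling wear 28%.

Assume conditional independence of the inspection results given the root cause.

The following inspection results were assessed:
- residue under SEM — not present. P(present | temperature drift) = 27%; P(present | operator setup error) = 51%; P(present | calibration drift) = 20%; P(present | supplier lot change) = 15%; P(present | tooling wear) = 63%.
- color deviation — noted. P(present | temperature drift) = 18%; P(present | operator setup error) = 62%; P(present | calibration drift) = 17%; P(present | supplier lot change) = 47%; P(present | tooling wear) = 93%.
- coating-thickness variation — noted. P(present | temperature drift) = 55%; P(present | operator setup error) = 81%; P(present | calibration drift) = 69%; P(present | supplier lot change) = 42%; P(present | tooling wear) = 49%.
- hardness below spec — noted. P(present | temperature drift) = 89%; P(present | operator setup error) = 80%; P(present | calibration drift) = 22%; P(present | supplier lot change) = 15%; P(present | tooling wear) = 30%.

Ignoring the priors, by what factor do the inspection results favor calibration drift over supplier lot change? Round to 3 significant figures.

0.820

The Bayes factor is the ratio of the joint likelihoods of the inspection result pattern under the two hypotheses (using 1 − P(present | H) for each absent inspection result).
  calibration drift: (1 − 0.20) × 0.17 × 0.69 × 0.22 = 0.020645
  supplier lot change: (1 − 0.15) × 0.47 × 0.42 × 0.15 = 0.025168
Bayes factor = 0.020645 / 0.025168 ≈ 0.820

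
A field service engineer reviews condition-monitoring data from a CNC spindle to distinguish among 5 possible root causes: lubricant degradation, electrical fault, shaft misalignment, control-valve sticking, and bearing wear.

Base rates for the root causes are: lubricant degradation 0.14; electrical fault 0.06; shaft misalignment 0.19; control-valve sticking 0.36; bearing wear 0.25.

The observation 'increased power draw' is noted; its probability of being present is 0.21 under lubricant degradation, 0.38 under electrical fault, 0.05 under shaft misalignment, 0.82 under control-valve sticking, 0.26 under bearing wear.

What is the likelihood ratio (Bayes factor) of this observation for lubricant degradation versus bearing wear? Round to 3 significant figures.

Likelihood of this observation under each hypothesis:
  lubricant degradation: 0.21
  bearing wear: 0.26
Bayes factor = 0.21 / 0.26 ≈ 0.808

0.808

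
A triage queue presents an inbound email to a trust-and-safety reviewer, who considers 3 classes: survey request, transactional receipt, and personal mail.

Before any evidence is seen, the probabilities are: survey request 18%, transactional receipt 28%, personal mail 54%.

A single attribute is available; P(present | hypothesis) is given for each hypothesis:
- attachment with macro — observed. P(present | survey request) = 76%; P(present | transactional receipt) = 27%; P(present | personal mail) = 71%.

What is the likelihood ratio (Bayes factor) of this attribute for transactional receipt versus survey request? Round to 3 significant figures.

0.355

Likelihood of this attribute under each hypothesis:
  transactional receipt: 0.27
  survey request: 0.76
Bayes factor = 0.27 / 0.76 ≈ 0.355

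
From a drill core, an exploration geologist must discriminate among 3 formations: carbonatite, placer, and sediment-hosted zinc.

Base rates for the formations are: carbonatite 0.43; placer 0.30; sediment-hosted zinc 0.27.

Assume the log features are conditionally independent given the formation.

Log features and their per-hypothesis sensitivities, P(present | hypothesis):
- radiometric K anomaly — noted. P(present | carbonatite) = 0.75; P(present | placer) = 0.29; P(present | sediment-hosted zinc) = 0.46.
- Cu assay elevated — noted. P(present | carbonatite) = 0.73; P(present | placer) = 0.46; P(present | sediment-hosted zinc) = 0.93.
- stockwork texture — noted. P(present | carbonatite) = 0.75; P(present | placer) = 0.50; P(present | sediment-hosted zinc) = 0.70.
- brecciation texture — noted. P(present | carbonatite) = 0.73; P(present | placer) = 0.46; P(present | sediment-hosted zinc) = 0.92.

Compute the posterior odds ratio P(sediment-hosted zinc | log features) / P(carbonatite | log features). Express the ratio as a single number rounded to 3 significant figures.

The normalizing constant cancels in an odds ratio, so compute prior × likelihood for the two hypotheses only:
  sediment-hosted zinc: 0.27 × 0.46 × 0.93 × 0.70 × 0.92 = 0.074386
  carbonatite: 0.43 × 0.75 × 0.73 × 0.75 × 0.73 = 0.1289
Posterior odds = 0.074386 / 0.1289 ≈ 0.577.

0.577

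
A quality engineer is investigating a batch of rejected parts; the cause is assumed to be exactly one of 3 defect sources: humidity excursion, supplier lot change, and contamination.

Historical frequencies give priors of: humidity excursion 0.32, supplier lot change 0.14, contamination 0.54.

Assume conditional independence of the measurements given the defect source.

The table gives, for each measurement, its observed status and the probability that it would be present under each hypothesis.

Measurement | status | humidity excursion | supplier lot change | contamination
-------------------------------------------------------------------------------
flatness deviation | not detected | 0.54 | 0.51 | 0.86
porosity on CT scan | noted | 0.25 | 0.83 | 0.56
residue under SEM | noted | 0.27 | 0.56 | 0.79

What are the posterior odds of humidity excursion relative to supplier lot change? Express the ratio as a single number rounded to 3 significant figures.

0.312

Posterior odds equal prior odds times the likelihood ratio; only the two competing hypotheses matter (using 1 − P(present | H) for each absent measurement).
  humidity excursion: 0.32 × (1 − 0.54) × 0.25 × 0.27 = 0.009936
  supplier lot change: 0.14 × (1 − 0.51) × 0.83 × 0.56 = 0.031885
Odds(humidity excursion : supplier lot change) = 0.009936 / 0.031885 ≈ 0.312.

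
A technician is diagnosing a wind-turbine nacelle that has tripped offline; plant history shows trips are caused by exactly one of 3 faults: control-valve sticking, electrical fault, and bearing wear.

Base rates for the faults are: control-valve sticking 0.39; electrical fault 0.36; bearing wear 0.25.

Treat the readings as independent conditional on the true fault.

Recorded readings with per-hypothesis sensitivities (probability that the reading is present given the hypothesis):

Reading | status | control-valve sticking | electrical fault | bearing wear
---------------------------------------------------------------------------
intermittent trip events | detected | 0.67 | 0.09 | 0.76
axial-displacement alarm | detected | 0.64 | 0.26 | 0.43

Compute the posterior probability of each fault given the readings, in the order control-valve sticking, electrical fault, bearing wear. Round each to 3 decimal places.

0.650, 0.033, 0.317

By Bayes' rule with conditional independence, the unnormalized weight for each hypothesis is prior × ∏ likelihoods:
  control-valve sticking: 0.39 × 0.67 × 0.64 = 0.16723
  electrical fault: 0.36 × 0.09 × 0.26 = 0.008424
  bearing wear: 0.25 × 0.76 × 0.43 = 0.0817
Normalizing constant Z = 0.16723 + 0.008424 + 0.0817 = 0.25736.
P(control-valve sticking | evidence) = 0.16723 / 0.25736 ≈ 0.650
P(electrical fault | evidence) = 0.008424 / 0.25736 ≈ 0.033
P(bearing wear | evidence) = 0.0817 / 0.25736 ≈ 0.317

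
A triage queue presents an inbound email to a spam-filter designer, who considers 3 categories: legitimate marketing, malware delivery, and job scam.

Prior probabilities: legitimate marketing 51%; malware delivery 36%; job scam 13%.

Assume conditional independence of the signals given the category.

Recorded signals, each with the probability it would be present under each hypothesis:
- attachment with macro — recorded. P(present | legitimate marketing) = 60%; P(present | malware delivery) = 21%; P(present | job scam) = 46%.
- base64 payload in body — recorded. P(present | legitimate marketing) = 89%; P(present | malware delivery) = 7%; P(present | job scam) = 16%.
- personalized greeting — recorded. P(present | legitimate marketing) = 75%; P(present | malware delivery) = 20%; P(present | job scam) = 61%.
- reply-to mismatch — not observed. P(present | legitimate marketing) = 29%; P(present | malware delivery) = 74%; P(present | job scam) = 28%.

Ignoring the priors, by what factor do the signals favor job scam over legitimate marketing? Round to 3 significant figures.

The Bayes factor is the ratio of the joint likelihoods of the signal pattern under the two hypotheses (using 1 − P(present | H) for each absent signal).
  job scam: 0.46 × 0.16 × 0.61 × (1 − 0.28) = 0.032325
  legitimate marketing: 0.60 × 0.89 × 0.75 × (1 − 0.29) = 0.28436
Bayes factor = 0.032325 / 0.28436 ≈ 0.114

0.114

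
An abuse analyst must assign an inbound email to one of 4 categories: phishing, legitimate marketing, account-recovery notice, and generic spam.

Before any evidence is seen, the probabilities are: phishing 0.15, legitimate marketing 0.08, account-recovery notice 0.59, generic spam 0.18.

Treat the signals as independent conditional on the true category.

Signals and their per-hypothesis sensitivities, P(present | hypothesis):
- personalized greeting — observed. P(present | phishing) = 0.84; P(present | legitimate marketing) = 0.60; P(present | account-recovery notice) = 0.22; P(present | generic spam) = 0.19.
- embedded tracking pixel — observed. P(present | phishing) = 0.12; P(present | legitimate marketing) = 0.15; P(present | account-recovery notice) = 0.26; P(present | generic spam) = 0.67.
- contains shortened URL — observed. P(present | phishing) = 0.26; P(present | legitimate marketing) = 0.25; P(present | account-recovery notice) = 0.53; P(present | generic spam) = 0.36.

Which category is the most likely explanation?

account-recovery notice

For each hypothesis, the unnormalized posterior weight is prior × product of the signal likelihoods:
  phishing: 0.15 × 0.84 × 0.12 × 0.26 = 0.0039312
  legitimate marketing: 0.08 × 0.60 × 0.15 × 0.25 = 0.0018
  account-recovery notice: 0.59 × 0.22 × 0.26 × 0.53 = 0.017886
  generic spam: 0.18 × 0.19 × 0.67 × 0.36 = 0.008249
Normalizing constant Z = 0.0039312 + 0.0018 + 0.017886 + 0.008249 = 0.031867.
P(phishing | evidence) ≈ 0.0039312 / 0.031867 ≈ 0.123
P(legitimate marketing | evidence) ≈ 0.0018 / 0.031867 ≈ 0.056
P(account-recovery notice | evidence) ≈ 0.017886 / 0.031867 ≈ 0.561
P(generic spam | evidence) ≈ 0.008249 / 0.031867 ≈ 0.259
The largest is 0.561, so account-recovery notice is most probable.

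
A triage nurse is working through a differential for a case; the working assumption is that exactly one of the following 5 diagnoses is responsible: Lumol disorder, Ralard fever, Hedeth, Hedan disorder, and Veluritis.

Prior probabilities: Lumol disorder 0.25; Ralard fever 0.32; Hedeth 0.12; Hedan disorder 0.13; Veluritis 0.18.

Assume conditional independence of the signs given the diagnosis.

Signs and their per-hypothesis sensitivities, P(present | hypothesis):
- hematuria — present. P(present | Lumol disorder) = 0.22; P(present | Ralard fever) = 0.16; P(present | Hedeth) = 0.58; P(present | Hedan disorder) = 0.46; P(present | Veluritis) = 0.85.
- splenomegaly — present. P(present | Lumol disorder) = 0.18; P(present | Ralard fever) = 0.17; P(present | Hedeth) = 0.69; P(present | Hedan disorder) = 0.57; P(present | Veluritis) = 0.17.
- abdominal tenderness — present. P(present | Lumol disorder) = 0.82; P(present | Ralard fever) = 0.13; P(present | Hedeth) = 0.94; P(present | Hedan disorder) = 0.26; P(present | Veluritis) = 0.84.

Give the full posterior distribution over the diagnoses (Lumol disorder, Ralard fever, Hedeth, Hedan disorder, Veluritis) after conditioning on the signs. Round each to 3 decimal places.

Multiply each prior by the joint likelihood of the sign pattern:
  Lumol disorder: 0.25 × 0.22 × 0.18 × 0.82 = 0.008118
  Ralard fever: 0.32 × 0.16 × 0.17 × 0.13 = 0.0011315
  Hedeth: 0.12 × 0.58 × 0.69 × 0.94 = 0.045143
  Hedan disorder: 0.13 × 0.46 × 0.57 × 0.26 = 0.0088624
  Veluritis: 0.18 × 0.85 × 0.17 × 0.84 = 0.021848
The unnormalized weights sum to 0.085103.
P(Lumol disorder | evidence) = 0.008118 / 0.085103 ≈ 0.095
P(Ralard fever | evidence) = 0.0011315 / 0.085103 ≈ 0.013
P(Hedeth | evidence) = 0.045143 / 0.085103 ≈ 0.530
P(Hedan disorder | evidence) = 0.0088624 / 0.085103 ≈ 0.104
P(Veluritis | evidence) = 0.021848 / 0.085103 ≈ 0.257

0.095, 0.013, 0.530, 0.104, 0.257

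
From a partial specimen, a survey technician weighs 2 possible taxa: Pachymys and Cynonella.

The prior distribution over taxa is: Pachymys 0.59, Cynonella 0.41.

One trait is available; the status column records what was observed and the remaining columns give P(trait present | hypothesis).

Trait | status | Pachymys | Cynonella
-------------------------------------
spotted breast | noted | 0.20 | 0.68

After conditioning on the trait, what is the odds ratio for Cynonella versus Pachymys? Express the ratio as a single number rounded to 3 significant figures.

Unnormalized posterior weight (prior times the trait likelihood) for each of the two hypotheses:
  Cynonella: 0.41 × 0.68 = 0.2788
  Pachymys: 0.59 × 0.20 = 0.118
Posterior odds = 0.2788 / 0.118 ≈ 2.36.

2.36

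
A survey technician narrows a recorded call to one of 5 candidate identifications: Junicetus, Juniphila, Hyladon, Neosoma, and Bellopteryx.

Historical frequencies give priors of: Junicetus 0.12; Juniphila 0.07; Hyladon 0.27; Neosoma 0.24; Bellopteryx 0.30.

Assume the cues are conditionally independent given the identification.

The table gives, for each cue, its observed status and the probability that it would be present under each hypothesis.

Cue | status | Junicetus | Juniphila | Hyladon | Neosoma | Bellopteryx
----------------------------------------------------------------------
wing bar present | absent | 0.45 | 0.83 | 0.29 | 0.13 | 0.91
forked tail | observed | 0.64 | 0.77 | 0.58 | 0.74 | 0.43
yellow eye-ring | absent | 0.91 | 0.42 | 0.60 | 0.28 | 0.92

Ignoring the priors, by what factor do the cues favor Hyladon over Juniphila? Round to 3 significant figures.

2.17

Joint likelihood of the cue pattern under each hypothesis (using 1 − P(present | H) for each absent cue):
  Hyladon: (1 − 0.29) × 0.58 × (1 − 0.60) = 0.16472
  Juniphila: (1 − 0.83) × 0.77 × (1 − 0.42) = 0.075922
Bayes factor = 0.16472 / 0.075922 ≈ 2.17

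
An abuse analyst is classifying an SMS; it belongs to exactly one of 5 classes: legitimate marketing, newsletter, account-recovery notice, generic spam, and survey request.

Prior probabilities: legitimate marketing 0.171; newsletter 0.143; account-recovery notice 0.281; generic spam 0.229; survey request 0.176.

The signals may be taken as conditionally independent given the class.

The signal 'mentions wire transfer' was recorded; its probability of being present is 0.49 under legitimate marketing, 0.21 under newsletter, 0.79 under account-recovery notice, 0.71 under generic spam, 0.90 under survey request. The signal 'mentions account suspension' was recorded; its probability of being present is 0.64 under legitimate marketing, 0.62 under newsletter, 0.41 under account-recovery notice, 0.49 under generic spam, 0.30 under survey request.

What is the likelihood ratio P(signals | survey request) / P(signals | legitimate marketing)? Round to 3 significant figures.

0.861

Take the product of per-signal likelihoods under each hypothesis, then divide.
  survey request: 0.90 × 0.30 = 0.27
  legitimate marketing: 0.49 × 0.64 = 0.3136
Bayes factor = 0.27 / 0.3136 ≈ 0.861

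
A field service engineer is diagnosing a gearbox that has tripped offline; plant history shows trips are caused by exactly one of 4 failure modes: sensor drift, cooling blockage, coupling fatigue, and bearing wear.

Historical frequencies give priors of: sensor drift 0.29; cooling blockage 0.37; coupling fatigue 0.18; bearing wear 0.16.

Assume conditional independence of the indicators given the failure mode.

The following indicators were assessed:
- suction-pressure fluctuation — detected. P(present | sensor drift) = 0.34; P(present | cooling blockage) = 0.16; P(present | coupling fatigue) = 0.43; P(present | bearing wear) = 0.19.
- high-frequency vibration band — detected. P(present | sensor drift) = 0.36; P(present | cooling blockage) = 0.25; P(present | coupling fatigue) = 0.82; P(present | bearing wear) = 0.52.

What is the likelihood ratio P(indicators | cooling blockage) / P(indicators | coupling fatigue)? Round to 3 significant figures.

Take the product of per-indicator likelihoods under each hypothesis, then divide.
  cooling blockage: 0.16 × 0.25 = 0.04
  coupling fatigue: 0.43 × 0.82 = 0.3526
Bayes factor = 0.04 / 0.3526 ≈ 0.113

0.113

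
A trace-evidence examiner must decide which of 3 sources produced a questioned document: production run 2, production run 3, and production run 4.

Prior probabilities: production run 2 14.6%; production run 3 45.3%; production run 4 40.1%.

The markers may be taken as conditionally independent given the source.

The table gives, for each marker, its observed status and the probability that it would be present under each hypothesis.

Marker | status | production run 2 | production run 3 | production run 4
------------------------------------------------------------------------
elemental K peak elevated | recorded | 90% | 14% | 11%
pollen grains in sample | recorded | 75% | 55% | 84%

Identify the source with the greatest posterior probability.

production run 2

Multiply each prior by the joint likelihood of the marker pattern:
  production run 2: 0.146 × 0.90 × 0.75 = 0.09855
  production run 3: 0.453 × 0.14 × 0.55 = 0.034881
  production run 4: 0.401 × 0.11 × 0.84 = 0.037052
The unnormalized weights sum to 0.17048.
P(production run 2 | evidence) ≈ 0.09855 / 0.17048 ≈ 0.578
P(production run 3 | evidence) ≈ 0.034881 / 0.17048 ≈ 0.205
P(production run 4 | evidence) ≈ 0.037052 / 0.17048 ≈ 0.217
The largest is 0.578, so production run 2 is most probable.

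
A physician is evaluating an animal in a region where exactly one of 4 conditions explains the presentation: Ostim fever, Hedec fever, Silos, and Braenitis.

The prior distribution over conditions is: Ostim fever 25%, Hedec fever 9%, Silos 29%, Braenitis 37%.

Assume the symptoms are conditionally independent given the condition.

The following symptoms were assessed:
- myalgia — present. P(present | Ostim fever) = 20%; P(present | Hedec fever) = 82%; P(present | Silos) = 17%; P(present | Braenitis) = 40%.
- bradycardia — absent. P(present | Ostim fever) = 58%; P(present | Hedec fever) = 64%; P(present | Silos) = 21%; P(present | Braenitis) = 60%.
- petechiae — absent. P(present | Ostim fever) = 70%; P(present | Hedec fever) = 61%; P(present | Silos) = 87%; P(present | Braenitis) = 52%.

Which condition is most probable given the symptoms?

Braenitis

For each hypothesis, the unnormalized posterior weight is prior × product of the symptom likelihoods (using 1 − P(present | H) for each absent symptom):
  Ostim fever: 0.25 × 0.20 × (1 − 0.58) × (1 − 0.70) = 0.0063
  Hedec fever: 0.09 × 0.82 × (1 − 0.64) × (1 − 0.61) = 0.010362
  Silos: 0.29 × 0.17 × (1 − 0.21) × (1 − 0.87) = 0.0050631
  Braenitis: 0.37 × 0.40 × (1 − 0.60) × (1 − 0.52) = 0.028416
Normalizing constant Z = 0.0063 + 0.010362 + 0.0050631 + 0.028416 = 0.050141.
P(Ostim fever | evidence) ≈ 0.0063 / 0.050141 ≈ 0.126
P(Hedec fever | evidence) ≈ 0.010362 / 0.050141 ≈ 0.207
P(Silos | evidence) ≈ 0.0050631 / 0.050141 ≈ 0.101
P(Braenitis | evidence) ≈ 0.028416 / 0.050141 ≈ 0.567
The largest is 0.567, so Braenitis is most probable.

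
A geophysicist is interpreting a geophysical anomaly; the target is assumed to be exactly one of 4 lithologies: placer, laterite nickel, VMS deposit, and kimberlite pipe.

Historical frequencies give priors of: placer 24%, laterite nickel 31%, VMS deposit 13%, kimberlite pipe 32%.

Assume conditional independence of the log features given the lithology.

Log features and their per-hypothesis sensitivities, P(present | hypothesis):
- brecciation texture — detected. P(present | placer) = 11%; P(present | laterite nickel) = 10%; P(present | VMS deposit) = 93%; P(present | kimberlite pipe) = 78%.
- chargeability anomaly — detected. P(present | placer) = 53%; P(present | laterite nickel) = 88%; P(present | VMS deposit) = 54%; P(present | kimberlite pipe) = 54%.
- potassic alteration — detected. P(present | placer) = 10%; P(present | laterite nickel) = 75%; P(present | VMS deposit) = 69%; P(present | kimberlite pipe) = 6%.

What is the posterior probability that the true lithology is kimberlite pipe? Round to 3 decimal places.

0.108

Multiply each prior by the joint likelihood of the log feature pattern:
  placer: 0.24 × 0.11 × 0.53 × 0.10 = 0.0013992
  laterite nickel: 0.31 × 0.10 × 0.88 × 0.75 = 0.02046
  VMS deposit: 0.13 × 0.93 × 0.54 × 0.69 = 0.045047
  kimberlite pipe: 0.32 × 0.78 × 0.54 × 0.06 = 0.008087
Marginal likelihood of the evidence = 0.074994.
P(kimberlite pipe | evidence) = 0.008087 / 0.074994 ≈ 0.108.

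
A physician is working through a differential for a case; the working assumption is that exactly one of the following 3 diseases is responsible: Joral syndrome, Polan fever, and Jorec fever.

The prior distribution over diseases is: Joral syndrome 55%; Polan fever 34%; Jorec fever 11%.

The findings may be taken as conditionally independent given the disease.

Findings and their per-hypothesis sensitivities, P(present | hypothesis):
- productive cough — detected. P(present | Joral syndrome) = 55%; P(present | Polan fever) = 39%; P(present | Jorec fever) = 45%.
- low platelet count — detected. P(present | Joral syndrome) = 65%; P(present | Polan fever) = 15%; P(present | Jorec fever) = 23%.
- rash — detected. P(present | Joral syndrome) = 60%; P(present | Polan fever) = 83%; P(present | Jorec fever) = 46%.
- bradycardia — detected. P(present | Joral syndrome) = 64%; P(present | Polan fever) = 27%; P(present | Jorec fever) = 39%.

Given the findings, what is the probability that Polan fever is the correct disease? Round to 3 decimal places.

For each hypothesis, the unnormalized posterior weight is prior × product of the finding likelihoods:
  Joral syndrome: 0.55 × 0.55 × 0.65 × 0.60 × 0.64 = 0.075504
  Polan fever: 0.34 × 0.39 × 0.15 × 0.83 × 0.27 = 0.0044573
  Jorec fever: 0.11 × 0.45 × 0.23 × 0.46 × 0.39 = 0.0020425
Normalizing constant Z = 0.075504 + 0.0044573 + 0.0020425 = 0.082004.
P(Polan fever | evidence) = 0.0044573 / 0.082004 ≈ 0.054.

0.054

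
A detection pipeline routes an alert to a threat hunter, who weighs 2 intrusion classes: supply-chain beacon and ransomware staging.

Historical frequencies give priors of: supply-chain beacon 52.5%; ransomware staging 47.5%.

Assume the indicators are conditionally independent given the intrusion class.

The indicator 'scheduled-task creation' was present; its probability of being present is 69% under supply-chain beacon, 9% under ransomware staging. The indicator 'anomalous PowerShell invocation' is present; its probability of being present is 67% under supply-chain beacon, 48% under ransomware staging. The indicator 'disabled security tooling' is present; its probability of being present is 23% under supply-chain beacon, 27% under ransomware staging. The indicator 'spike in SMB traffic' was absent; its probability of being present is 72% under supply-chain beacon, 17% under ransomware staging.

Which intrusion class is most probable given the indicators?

By Bayes' rule with conditional independence, the unnormalized weight for each hypothesis is prior × ∏ likelihoods (using 1 − P(present | H) for each absent indicator):
  supply-chain beacon: 0.525 × 0.69 × 0.67 × 0.23 × (1 − 0.72) = 0.01563
  ransomware staging: 0.475 × 0.09 × 0.48 × 0.27 × (1 − 0.17) = 0.0045985
Normalizing constant Z = 0.01563 + 0.0045985 = 0.020229.
P(supply-chain beacon | evidence) ≈ 0.01563 / 0.020229 ≈ 0.773
P(ransomware staging | evidence) ≈ 0.0045985 / 0.020229 ≈ 0.227
The largest is 0.773, so supply-chain beacon is most probable.

supply-chain beacon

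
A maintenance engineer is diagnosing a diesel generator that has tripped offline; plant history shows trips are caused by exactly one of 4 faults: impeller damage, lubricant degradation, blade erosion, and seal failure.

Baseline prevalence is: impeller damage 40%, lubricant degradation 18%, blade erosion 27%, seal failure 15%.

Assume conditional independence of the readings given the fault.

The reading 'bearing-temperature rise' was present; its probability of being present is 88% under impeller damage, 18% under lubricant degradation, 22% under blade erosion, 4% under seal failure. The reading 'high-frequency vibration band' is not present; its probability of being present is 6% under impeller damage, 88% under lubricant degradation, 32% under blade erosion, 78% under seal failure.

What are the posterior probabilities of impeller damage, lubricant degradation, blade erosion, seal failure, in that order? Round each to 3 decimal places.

For each hypothesis, the unnormalized posterior weight is prior × product of the reading likelihoods (using 1 − P(present | H) for each absent reading):
  impeller damage: 0.40 × 0.88 × (1 − 0.06) = 0.33088
  lubricant degradation: 0.18 × 0.18 × (1 − 0.88) = 0.003888
  blade erosion: 0.27 × 0.22 × (1 − 0.32) = 0.040392
  seal failure: 0.15 × 0.04 × (1 − 0.78) = 0.00132
Marginal likelihood of the evidence = 0.37648.
P(impeller damage | evidence) = 0.33088 / 0.37648 ≈ 0.879
P(lubricant degradation | evidence) = 0.003888 / 0.37648 ≈ 0.010
P(blade erosion | evidence) = 0.040392 / 0.37648 ≈ 0.107
P(seal failure | evidence) = 0.00132 / 0.37648 ≈ 0.004

0.879, 0.010, 0.107, 0.004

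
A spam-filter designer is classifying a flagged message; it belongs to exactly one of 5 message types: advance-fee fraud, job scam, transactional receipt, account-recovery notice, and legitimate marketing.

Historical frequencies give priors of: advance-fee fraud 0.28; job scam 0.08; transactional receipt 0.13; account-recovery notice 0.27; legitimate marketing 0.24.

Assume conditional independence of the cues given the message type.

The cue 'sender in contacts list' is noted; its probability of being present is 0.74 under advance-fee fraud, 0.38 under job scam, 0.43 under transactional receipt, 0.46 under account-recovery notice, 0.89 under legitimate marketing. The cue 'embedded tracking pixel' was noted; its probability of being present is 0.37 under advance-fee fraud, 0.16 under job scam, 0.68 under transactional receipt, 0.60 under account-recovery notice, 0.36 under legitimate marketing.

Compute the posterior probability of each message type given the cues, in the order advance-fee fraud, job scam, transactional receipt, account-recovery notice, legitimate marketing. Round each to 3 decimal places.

0.283, 0.018, 0.140, 0.275, 0.284

For each hypothesis, the unnormalized posterior weight is prior × product of the cue likelihoods:
  advance-fee fraud: 0.28 × 0.74 × 0.37 = 0.076664
  job scam: 0.08 × 0.38 × 0.16 = 0.004864
  transactional receipt: 0.13 × 0.43 × 0.68 = 0.038012
  account-recovery notice: 0.27 × 0.46 × 0.60 = 0.07452
  legitimate marketing: 0.24 × 0.89 × 0.36 = 0.076896
The unnormalized weights sum to 0.27096.
P(advance-fee fraud | evidence) = 0.076664 / 0.27096 ≈ 0.283
P(job scam | evidence) = 0.004864 / 0.27096 ≈ 0.018
P(transactional receipt | evidence) = 0.038012 / 0.27096 ≈ 0.140
P(account-recovery notice | evidence) = 0.07452 / 0.27096 ≈ 0.275
P(legitimate marketing | evidence) = 0.076896 / 0.27096 ≈ 0.284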